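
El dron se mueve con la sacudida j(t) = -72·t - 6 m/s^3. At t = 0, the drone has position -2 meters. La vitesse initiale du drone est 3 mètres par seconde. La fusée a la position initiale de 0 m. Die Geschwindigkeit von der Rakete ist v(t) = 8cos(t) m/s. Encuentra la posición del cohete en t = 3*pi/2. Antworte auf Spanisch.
Partiendo de la velocidad v(t) = 8·cos(t), tomamos 1 antiderivada. Tomando ∫v(t)dt y aplicando x(0) = 0, encontramos x(t) = 8·sin(t). Tenemos la posición x(t) = 8·sin(t). Sustituyendo t = 3*pi/2: x(3*pi/2) = -8.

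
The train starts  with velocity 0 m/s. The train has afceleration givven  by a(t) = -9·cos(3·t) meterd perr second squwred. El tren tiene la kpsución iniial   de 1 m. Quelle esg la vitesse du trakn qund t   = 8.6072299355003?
Pour résoudre ceci, nous devons prendre 1 intégrale de notre équation de l'accélération a(t) = -9·cos(3·t). L'intégrale de l'accélération est la vitesse. En utilisant v(0) = 0, nous obtenons v(t) = -3·sin(3·t). Nous avons la vitesse v(t) = -3·sin(3·t). En substituant t = 8.6072299355003: v(8.6072299355003) = -1.90717777600140.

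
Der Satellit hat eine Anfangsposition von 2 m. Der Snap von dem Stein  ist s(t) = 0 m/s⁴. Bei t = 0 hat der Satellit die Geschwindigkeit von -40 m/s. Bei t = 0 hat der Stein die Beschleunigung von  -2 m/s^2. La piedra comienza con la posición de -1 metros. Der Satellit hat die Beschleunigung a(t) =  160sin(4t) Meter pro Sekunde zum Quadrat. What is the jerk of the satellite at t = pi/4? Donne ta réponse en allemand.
Ausgehend von der Beschleunigung a(t) = 160·sin(4·t), nehmen wir 1 Ableitung. Die Ableitung von der Beschleunigung ergibt den Ruck: j(t) = 640·cos(4·t). Wir haben den Ruck j(t) = 640·cos(4·t). Durch Einsetzen von t = pi/4: j(pi/4) = -640.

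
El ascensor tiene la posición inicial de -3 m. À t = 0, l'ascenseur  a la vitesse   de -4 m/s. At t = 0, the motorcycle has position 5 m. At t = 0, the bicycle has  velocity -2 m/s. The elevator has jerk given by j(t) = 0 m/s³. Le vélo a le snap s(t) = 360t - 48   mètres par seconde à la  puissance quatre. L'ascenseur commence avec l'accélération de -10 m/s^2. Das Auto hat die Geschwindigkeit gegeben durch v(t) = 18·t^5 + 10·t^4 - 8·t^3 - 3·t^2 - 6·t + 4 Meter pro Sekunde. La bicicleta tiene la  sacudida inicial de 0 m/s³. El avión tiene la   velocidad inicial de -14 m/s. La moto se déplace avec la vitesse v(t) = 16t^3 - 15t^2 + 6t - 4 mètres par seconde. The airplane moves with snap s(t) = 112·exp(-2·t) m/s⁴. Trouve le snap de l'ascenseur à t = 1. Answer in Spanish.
Debemos derivar nuestra ecuación de la sacudida j(t) = 0 1 vez. La derivada de la sacudida da el snap: s(t) = 0. De la ecuación del snap s(t) = 0, sustituimos t = 1 para obtener s = 0.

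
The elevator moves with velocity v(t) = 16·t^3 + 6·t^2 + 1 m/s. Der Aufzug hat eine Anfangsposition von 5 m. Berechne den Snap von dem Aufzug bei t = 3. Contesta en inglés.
To solve this, we need to take 3 derivatives of our velocity equation v(t) = 16·t^3 + 6·t^2 + 1. The derivative of velocity gives acceleration: a(t) = 48·t^2 + 12·t. Taking d/dt of a(t), we find j(t) = 96·t + 12. The derivative of jerk gives snap: s(t) = 96. Using s(t) = 96 and substituting t = 3, we find s = 96.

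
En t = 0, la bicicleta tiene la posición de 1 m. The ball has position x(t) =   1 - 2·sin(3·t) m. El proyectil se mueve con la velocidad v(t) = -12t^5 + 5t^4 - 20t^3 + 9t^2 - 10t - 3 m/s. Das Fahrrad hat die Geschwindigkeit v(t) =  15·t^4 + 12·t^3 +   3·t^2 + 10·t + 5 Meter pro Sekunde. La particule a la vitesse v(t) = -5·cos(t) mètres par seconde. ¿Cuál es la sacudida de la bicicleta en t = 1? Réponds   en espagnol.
Debemos derivar nuestra ecuación de la velocidad v(t) = 15·t^4 + 12·t^3 + 3·t^2 + 10·t + 5 2 veces. Derivando la velocidad, obtenemos la aceleración: a(t) = 60·t^3 + 36·t^2 + 6·t + 10. La derivada de la aceleración da la sacudida: j(t) = 180·t^2 + 72·t + 6. Tenemos la sacudida j(t) = 180·t^2 + 72·t + 6. Sustituyendo t = 1: j(1) = 258.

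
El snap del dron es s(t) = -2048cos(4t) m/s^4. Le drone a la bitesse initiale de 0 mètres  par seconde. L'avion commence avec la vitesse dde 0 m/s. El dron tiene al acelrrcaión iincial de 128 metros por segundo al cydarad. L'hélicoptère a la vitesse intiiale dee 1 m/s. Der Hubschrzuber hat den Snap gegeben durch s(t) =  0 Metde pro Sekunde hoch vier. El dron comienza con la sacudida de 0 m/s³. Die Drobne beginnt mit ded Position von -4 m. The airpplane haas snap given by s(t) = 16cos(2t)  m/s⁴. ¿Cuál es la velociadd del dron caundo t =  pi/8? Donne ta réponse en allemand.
Um dies zu lösen, müssen wir 3 Integrale unserer Gleichung für den Snap s(t) = -2048·cos(4·t) finden. Mit ∫s(t)dt und Anwendung von j(0) = 0, finden wir j(t) = -512·sin(4·t). Die Stammfunktion von dem Ruck, mit a(0) = 128, ergibt die Beschleunigung: a(t) = 128·cos(4·t). Durch Integration von der Beschleunigung und Verwendung der Anfangsbedingung v(0) = 0, erhalten wir v(t) = 32·sin(4·t). Aus der Gleichung für die Geschwindigkeit v(t) = 32·sin(4·t), setzen wir t = pi/8 ein und erhalten v = 32.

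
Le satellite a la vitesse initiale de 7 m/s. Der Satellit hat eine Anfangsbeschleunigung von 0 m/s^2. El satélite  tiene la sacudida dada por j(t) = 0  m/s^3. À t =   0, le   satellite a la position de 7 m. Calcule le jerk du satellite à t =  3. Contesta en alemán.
Wir haben den Ruck j(t) = 0. Durch Einsetzen von t = 3: j(3) = 0.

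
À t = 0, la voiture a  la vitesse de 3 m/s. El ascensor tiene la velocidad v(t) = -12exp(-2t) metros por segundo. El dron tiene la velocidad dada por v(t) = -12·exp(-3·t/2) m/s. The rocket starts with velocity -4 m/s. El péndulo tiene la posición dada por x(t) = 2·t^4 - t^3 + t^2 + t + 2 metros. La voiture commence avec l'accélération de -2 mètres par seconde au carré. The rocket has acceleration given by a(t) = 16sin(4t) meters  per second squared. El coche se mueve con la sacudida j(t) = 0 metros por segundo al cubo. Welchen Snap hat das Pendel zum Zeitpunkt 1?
Ausgehend von der Position x(t) = 2·t^4 - t^3 + t^2 + t + 2, nehmen wir 4 Ableitungen. Die Ableitung von der Position ergibt die Geschwindigkeit: v(t) = 8·t^3 - 3·t^2 + 2·t + 1. Die Ableitung von der Geschwindigkeit ergibt die Beschleunigung: a(t) = 24·t^2 - 6·t + 2. Mit d/dt von a(t) finden wir j(t) = 48·t - 6. Mit d/dt von j(t) finden wir s(t) = 48. Aus der Gleichung für den Snap s(t) = 48, setzen wir t = 1 ein und erhalten s = 48.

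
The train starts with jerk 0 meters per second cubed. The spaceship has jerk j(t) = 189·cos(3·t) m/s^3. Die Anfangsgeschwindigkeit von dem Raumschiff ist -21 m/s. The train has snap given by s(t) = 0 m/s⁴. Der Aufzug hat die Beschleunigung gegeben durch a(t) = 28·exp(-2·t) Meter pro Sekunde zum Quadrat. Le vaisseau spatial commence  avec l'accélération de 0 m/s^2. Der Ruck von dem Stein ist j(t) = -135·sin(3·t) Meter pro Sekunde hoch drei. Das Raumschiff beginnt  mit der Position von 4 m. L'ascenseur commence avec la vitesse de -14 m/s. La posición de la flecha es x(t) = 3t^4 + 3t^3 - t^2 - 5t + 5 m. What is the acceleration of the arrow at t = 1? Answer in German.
Ausgehend von der Position x(t) = 3·t^4 + 3·t^3 - t^2 - 5·t + 5, nehmen wir 2 Ableitungen. Die Ableitung von der Position ergibt die Geschwindigkeit: v(t) = 12·t^3 + 9·t^2 - 2·t - 5. Mit d/dt von v(t) finden wir a(t) = 36·t^2 + 18·t - 2. Mit a(t) = 36·t^2 + 18·t - 2 und Einsetzen von t = 1, finden wir a = 52.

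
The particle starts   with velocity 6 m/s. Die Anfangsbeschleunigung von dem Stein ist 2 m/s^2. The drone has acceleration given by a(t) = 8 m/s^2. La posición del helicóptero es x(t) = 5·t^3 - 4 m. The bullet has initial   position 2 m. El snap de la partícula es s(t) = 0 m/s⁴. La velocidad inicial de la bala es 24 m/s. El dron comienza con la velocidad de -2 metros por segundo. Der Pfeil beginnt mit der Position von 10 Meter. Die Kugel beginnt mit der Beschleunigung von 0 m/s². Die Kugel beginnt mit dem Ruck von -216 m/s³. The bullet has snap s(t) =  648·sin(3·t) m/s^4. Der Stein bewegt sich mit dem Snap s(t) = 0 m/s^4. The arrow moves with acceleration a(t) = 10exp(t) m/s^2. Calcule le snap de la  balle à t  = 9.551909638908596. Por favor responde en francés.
De l'équation du snap s(t) = 648·sin(3·t), nous substituons t = 9.551909638908596 pour obtenir s = -241.195726421616.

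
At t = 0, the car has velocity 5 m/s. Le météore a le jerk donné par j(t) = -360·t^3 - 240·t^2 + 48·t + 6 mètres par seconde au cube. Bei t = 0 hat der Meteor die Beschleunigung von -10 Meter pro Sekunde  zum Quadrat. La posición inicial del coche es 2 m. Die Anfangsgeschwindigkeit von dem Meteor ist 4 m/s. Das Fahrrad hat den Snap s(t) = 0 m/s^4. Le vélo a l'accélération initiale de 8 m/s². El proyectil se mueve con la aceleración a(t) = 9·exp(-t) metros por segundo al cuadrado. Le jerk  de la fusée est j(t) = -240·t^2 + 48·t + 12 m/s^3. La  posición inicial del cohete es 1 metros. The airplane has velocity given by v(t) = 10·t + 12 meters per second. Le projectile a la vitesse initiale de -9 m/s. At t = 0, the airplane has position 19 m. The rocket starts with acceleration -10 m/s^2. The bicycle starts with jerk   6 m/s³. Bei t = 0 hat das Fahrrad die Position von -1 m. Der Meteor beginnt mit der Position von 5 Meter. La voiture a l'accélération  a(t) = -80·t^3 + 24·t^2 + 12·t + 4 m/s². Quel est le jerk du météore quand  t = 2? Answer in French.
En utilisant j(t) = -360·t^3 - 240·t^2 + 48·t + 6 et en substituant t = 2, nous trouvons j = -3738.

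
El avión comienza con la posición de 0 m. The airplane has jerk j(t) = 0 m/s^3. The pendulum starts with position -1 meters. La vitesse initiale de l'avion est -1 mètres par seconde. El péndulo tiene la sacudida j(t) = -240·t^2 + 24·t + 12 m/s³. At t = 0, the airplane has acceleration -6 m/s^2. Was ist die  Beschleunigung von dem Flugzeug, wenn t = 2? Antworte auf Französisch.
Nous devons trouver la primitive de notre équation du jerk j(t) = 0 1 fois. En prenant ∫j(t)dt et en appliquant a(0) = -6, nous trouvons a(t) = -6. De l'équation de l'accélération a(t) = -6, nous substituons t = 2 pour obtenir a = -6.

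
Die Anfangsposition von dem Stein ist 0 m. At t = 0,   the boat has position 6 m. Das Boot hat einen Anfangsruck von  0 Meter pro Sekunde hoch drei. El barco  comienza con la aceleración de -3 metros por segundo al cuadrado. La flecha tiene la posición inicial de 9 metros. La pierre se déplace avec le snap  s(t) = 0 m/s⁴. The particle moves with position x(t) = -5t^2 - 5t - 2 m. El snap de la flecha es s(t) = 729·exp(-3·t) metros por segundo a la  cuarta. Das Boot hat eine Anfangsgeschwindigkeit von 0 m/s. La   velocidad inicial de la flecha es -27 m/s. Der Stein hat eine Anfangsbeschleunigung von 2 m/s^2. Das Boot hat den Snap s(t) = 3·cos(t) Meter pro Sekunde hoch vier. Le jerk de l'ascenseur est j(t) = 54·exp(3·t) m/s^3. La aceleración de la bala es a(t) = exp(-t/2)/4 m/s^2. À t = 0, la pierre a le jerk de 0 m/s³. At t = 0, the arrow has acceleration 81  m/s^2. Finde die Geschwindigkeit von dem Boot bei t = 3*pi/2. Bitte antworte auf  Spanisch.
Partiendo del snap s(t) = 3·cos(t), tomamos 3 integrales. La antiderivada del snap, con j(0) = 0, da la sacudida: j(t) = 3·sin(t). Integrando la sacudida y usando la condición inicial a(0) = -3, obtenemos a(t) = -3·cos(t). La antiderivada de la aceleración, con v(0) = 0, da la velocidad: v(t) = -3·sin(t). De la ecuación de la velocidad v(t) = -3·sin(t), sustituimos t = 3*pi/2 para obtener v = 3.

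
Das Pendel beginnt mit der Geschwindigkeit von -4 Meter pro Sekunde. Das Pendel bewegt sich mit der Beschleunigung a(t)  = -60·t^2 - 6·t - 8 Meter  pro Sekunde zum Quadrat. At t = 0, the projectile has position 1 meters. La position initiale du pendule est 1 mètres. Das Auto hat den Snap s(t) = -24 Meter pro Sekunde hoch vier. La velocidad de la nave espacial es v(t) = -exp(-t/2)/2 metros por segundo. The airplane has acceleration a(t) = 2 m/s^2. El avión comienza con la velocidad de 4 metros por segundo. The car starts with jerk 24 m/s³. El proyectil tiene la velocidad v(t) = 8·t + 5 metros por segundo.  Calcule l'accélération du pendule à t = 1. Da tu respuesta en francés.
De l'équation de l'accélération a(t) = -60·t^2 - 6·t - 8, nous substituons t = 1 pour obtenir a = -74.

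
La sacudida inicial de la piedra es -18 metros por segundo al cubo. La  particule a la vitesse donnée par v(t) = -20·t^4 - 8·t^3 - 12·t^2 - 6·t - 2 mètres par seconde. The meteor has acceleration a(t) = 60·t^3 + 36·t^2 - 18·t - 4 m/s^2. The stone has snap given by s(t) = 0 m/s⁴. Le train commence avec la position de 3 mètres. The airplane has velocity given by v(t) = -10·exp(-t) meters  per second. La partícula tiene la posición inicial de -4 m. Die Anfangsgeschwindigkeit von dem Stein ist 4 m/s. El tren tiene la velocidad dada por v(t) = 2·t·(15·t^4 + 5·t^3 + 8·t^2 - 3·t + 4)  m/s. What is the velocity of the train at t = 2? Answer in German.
Wir haben die Geschwindigkeit v(t) = 2·t·(15·t^4 + 5·t^3 + 8·t^2 - 3·t + 4). Durch Einsetzen von t = 2: v(2) = 1240.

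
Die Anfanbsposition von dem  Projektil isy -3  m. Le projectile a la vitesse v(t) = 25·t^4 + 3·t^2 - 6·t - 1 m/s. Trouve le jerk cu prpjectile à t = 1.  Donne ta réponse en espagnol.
Partiendo de la velocidad v(t) = 25·t^4 + 3·t^2 - 6·t - 1, tomamos 2 derivadas. La derivada de la velocidad da la aceleración: a(t) = 100·t^3 + 6·t - 6. Tomando d/dt de a(t), encontramos j(t) = 300·t^2 + 6. Tenemos la sacudida j(t) = 300·t^2 + 6. Sustituyendo t = 1: j(1) = 306.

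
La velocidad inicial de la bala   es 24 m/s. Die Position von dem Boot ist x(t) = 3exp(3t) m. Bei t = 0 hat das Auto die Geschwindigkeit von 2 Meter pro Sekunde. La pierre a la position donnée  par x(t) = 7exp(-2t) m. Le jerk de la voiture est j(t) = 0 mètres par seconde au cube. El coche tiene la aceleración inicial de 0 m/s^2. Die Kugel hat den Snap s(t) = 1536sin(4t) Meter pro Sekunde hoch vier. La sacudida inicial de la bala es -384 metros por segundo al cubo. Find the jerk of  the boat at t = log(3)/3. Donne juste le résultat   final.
The jerk at t = log(3)/3 is j = 243.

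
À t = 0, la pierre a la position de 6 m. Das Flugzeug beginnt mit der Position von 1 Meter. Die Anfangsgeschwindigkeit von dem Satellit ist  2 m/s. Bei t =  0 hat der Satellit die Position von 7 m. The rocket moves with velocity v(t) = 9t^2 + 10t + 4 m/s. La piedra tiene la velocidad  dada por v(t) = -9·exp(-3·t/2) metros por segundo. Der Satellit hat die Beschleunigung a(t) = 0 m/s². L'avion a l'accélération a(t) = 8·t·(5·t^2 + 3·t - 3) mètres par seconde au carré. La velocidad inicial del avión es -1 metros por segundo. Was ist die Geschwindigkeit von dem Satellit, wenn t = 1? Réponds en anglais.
Starting from acceleration a(t) = 0, we take 1 antiderivative. Taking ∫a(t)dt and applying v(0) = 2, we find v(t) = 2. Using v(t) = 2 and substituting t = 1, we find v = 2.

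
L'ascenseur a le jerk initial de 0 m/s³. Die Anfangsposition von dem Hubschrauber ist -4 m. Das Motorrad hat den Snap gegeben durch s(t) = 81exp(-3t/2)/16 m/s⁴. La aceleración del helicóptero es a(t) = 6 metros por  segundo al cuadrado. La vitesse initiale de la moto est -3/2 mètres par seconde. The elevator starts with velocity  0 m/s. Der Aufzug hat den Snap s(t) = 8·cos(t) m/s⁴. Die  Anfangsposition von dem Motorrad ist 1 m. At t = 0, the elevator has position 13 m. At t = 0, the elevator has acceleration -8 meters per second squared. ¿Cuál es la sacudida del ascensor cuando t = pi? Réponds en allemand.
Wir müssen unsere Gleichung für den Snap s(t) = 8·cos(t) 1-mal integrieren. Mit ∫s(t)dt und Anwendung von j(0) = 0, finden wir j(t) = 8·sin(t). Mit j(t) = 8·sin(t) und Einsetzen von t = pi, finden wir j = 0.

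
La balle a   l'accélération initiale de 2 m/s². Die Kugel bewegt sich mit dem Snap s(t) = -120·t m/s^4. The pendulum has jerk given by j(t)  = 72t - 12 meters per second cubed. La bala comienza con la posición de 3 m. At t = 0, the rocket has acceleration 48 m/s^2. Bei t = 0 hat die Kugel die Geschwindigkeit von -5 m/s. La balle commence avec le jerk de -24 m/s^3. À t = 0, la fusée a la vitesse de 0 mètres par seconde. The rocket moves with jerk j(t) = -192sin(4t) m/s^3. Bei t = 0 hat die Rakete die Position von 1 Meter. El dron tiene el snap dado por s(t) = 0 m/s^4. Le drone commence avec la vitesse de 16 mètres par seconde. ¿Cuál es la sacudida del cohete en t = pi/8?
Tenemos la sacudida j(t) = -192·sin(4·t). Sustituyendo t = pi/8: j(pi/8) = -192.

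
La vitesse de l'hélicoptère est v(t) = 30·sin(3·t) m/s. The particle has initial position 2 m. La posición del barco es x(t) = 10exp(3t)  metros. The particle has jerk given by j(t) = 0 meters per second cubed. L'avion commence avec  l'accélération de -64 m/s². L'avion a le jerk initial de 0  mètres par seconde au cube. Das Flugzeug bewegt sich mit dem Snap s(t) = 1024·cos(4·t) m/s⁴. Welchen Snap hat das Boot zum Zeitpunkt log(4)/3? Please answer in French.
Nous devons dériver notre équation de la position x(t) = 10·exp(3·t) 4 fois. En dérivant la position, nous obtenons la vitesse: v(t) = 30·exp(3·t). En dérivant la vitesse, nous obtenons l'accélération: a(t) = 90·exp(3·t). En dérivant l'accélération, nous obtenons le jerk: j(t) = 270·exp(3·t). En dérivant le jerk, nous obtenons le snap: s(t) = 810·exp(3·t). De l'équation du snap s(t) = 810·exp(3·t), nous substituons t = log(4)/3 pour obtenir s = 3240.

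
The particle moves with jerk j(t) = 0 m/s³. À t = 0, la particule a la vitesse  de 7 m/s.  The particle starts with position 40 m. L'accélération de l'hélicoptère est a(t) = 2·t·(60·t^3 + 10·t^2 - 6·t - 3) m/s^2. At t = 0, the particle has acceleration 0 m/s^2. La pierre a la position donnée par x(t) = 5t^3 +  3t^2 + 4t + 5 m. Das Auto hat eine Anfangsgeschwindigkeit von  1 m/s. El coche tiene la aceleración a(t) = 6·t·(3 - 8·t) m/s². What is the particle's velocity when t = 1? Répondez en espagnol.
Necesitamos integrar nuestra ecuación de la sacudida j(t) = 0 2 veces. La integral de la sacudida es la aceleración. Usando a(0) = 0, obtenemos a(t) = 0. La antiderivada de la aceleración es la velocidad. Usando v(0) = 7, obtenemos v(t) = 7. Tenemos la velocidad v(t) = 7. Sustituyendo t = 1: v(1) = 7.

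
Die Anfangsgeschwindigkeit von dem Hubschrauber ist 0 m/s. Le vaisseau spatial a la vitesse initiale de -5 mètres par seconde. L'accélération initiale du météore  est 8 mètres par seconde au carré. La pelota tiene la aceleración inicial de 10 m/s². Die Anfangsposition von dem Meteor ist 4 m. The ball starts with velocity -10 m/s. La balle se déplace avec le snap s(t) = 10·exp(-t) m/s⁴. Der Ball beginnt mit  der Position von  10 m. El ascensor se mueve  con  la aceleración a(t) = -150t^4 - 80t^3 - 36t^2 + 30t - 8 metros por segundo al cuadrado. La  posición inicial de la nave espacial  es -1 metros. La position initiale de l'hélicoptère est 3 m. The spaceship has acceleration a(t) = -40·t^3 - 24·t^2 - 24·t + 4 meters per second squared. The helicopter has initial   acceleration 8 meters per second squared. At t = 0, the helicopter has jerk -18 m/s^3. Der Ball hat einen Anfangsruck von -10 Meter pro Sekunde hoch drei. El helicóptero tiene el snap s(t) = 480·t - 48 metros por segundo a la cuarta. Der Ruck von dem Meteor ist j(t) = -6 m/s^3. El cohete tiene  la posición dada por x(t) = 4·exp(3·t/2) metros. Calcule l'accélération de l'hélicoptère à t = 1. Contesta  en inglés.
To find the answer, we compute 2 antiderivatives of s(t) = 480·t - 48. The integral of snap is jerk. Using j(0) = -18, we get j(t) = 240·t^2 - 48·t - 18. Taking ∫j(t)dt and applying a(0) = 8, we find a(t) = 80·t^3 - 24·t^2 - 18·t + 8. Using a(t) = 80·t^3 - 24·t^2 - 18·t + 8 and substituting t = 1, we find a = 46.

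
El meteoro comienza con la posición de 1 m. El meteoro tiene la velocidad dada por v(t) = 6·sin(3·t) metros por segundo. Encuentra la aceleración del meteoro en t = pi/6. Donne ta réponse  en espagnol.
Partiendo de la velocidad v(t) = 6·sin(3·t), tomamos 1 derivada. La derivada de la velocidad da la aceleración: a(t) = 18·cos(3·t). Usando a(t) = 18·cos(3·t) y sustituyendo t = pi/6, encontramos a = 0.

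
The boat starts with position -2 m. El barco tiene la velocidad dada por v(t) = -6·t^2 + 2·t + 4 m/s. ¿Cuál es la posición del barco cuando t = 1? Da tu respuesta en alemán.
Wir müssen das Integral unserer Gleichung für die Geschwindigkeit v(t) = -6·t^2 + 2·t + 4 1-mal finden. Mit ∫v(t)dt und Anwendung von x(0) = -2, finden wir x(t) = -2·t^3 + t^2 + 4·t - 2. Aus der Gleichung für die Position x(t) = -2·t^3 + t^2 + 4·t - 2, setzen wir t = 1 ein und erhalten x = 1.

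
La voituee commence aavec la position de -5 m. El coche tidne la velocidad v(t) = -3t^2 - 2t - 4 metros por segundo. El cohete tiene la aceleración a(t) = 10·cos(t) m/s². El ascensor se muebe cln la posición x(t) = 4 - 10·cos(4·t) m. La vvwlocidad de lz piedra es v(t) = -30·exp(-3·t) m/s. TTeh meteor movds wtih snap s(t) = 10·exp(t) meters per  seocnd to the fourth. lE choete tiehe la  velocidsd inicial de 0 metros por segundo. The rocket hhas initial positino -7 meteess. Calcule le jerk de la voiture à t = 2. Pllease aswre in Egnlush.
We must differentiate our velocity equation v(t) = -3·t^2 - 2·t - 4 2 times. Differentiating velocity, we get acceleration: a(t) = -6·t - 2. Differentiating acceleration, we get jerk: j(t) = -6. Using j(t) = -6 and substituting t = 2, we find j = -6.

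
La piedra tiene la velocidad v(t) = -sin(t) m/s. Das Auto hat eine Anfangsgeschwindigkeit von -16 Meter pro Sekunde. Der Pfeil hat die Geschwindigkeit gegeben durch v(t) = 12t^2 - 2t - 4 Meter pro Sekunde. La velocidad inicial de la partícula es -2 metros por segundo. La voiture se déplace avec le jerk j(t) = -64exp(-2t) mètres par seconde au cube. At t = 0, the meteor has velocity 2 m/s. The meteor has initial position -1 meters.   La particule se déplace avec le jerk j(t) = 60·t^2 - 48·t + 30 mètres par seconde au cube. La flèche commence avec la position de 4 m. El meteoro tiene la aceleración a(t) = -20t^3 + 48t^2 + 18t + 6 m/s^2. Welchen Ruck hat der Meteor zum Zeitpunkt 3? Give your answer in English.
We must differentiate our acceleration equation a(t) = -20·t^3 + 48·t^2 + 18·t + 6 1 time. The derivative of acceleration gives jerk: j(t) = -60·t^2 + 96·t + 18. From the given jerk equation j(t) = -60·t^2 + 96·t + 18, we substitute t = 3 to get j = -234.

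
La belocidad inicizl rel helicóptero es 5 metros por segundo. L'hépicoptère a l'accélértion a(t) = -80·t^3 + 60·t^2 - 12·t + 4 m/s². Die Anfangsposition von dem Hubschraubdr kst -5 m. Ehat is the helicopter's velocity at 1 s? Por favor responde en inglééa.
We must find the antiderivative of our acceleration equation a(t) = -80·t^3 + 60·t^2 - 12·t + 4 1 time. Finding the integral of a(t) and using v(0) = 5: v(t) = -20·t^4 + 20·t^3 - 6·t^2 + 4·t + 5. From the given velocity equation v(t) = -20·t^4 + 20·t^3 - 6·t^2 + 4·t + 5, we substitute t = 1 to get v = 3.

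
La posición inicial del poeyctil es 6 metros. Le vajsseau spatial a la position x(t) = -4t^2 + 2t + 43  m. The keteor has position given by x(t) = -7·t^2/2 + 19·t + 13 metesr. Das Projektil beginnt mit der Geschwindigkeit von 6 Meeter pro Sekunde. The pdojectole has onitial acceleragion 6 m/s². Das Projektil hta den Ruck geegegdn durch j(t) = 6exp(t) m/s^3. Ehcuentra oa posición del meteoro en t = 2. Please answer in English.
Using x(t) = -7·t^2/2 + 19·t + 13 and substituting t = 2, we find x = 37.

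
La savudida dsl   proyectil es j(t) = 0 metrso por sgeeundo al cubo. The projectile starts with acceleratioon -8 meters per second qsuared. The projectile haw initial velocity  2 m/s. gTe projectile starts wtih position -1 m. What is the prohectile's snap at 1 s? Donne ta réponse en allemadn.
Um dies zu lösen, müssen wir 1 Ableitung unserer Gleichung für den Ruck j(t) = 0 nehmen. Durch Ableiten von dem Ruck erhalten wir den Snap: s(t) = 0. Mit s(t) = 0 und Einsetzen von t = 1, finden wir s = 0.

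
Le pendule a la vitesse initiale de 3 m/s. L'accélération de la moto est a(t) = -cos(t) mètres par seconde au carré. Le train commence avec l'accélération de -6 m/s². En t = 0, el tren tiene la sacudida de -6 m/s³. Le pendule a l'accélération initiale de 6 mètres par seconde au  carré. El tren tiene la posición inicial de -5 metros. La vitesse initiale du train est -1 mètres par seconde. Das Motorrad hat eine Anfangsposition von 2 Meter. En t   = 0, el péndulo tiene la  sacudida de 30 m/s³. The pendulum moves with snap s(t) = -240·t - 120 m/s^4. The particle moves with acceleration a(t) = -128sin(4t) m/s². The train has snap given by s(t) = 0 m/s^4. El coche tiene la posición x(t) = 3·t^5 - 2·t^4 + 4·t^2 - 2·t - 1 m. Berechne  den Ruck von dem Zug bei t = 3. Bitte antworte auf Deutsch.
Ausgehend von dem Snap s(t) = 0, nehmen wir 1 Integral. Durch Integration von dem Snap und Verwendung der Anfangsbedingung j(0) = -6, erhalten wir j(t) = -6. Wir haben den Ruck j(t) = -6. Durch Einsetzen von t = 3: j(3) = -6.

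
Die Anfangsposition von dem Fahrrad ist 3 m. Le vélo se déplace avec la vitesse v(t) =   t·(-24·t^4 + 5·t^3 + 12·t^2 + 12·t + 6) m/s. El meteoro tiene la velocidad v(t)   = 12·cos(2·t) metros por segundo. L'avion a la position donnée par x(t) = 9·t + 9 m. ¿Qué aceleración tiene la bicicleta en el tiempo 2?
Partiendo de la velocidad v(t) = t·(-24·t^4 + 5·t^3 + 12·t^2 + 12·t + 6), tomamos 1 derivada. Tomando d/dt de v(t), encontramos a(t) = -24·t^4 + 5·t^3 + 12·t^2 + t·(-96·t^3 + 15·t^2 + 24·t + 12) + 12·t + 6. Usando a(t) = -24·t^4 + 5·t^3 + 12·t^2 + t·(-96·t^3 + 15·t^2 + 24·t + 12) + 12·t + 6 y sustituyendo t = 2, encontramos a = -1562.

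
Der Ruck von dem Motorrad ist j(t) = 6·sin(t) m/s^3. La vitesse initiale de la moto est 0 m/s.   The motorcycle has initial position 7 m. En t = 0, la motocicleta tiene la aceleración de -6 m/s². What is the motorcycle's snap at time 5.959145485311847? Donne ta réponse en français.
Nous devons dériver notre équation du jerk j(t) = 6·sin(t) 1 fois. En dérivant le jerk, nous obtenons le snap: s(t) = 6·cos(t). De l'équation du snap s(t) = 6·cos(t), nous substituons t = 5.959145485311847 pour obtenir s = 5.68774129705100.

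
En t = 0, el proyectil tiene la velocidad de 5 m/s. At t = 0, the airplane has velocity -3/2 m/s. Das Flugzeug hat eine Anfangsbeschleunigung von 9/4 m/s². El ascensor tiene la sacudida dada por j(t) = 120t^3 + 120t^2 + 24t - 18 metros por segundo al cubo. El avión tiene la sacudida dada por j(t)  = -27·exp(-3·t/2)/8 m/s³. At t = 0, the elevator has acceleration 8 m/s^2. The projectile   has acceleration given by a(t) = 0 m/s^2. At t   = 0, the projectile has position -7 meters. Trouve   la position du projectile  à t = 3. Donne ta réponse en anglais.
To solve this, we need to take 2 integrals of our acceleration equation a(t) = 0. The integral of acceleration, with v(0) = 5, gives velocity: v(t) = 5. The integral of velocity is position. Using x(0) = -7, we get x(t) = 5·t - 7. From the given position equation x(t) = 5·t - 7, we substitute t = 3 to get x = 8.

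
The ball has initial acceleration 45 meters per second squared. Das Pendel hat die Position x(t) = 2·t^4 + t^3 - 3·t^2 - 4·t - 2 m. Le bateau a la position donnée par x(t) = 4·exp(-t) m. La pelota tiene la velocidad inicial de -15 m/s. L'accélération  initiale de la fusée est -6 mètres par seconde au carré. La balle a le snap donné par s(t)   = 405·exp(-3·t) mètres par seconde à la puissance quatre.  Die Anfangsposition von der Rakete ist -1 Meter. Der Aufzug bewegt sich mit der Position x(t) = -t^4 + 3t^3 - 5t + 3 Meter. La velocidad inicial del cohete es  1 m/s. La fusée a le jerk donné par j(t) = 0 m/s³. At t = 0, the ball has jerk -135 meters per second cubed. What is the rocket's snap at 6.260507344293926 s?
To solve this, we need to take 1 derivative of our jerk equation j(t) = 0. Differentiating jerk, we get snap: s(t) = 0. We have snap s(t) = 0. Substituting t = 6.260507344293926: s(6.260507344293926) = 0.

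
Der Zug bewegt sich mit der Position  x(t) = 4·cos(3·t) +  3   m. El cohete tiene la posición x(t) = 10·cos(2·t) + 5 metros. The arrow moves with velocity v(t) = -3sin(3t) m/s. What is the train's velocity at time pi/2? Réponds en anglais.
Starting from position x(t) = 4·cos(3·t) + 3, we take 1 derivative. The derivative of position gives velocity: v(t) = -12·sin(3·t). From the given velocity equation v(t) = -12·sin(3·t), we substitute t = pi/2 to get v = 12.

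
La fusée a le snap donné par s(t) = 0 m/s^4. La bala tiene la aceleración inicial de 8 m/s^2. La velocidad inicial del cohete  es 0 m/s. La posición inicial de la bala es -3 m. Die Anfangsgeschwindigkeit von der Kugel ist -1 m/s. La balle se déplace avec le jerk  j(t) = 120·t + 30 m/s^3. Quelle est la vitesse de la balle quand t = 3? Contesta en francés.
En partant du jerk j(t) = 120·t + 30, nous prenons 2 primitives. L'intégrale du jerk, avec a(0) = 8, donne l'accélération: a(t) = 60·t^2 + 30·t + 8. En intégrant l'accélération et en utilisant la condition initiale v(0) = -1, nous obtenons v(t) = 20·t^3 + 15·t^2 + 8·t - 1. De l'équation de la vitesse v(t) = 20·t^3 + 15·t^2 + 8·t - 1, nous substituons t = 3 pour obtenir v = 698.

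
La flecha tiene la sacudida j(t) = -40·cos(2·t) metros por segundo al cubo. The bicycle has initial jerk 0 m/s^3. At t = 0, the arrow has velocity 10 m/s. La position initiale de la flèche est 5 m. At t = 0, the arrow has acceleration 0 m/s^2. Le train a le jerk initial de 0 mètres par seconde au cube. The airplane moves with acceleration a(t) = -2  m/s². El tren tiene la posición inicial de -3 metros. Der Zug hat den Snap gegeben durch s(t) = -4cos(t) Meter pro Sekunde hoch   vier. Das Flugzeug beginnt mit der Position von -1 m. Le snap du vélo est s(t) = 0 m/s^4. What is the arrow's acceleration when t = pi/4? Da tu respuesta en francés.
Nous devons intégrer notre équation du jerk j(t) = -40·cos(2·t) 1 fois. En intégrant le jerk et en utilisant la condition initiale a(0) = 0, nous obtenons a(t) = -20·sin(2·t). Nous avons l'accélération a(t) = -20·sin(2·t). En substituant t = pi/4: a(pi/4) = -20.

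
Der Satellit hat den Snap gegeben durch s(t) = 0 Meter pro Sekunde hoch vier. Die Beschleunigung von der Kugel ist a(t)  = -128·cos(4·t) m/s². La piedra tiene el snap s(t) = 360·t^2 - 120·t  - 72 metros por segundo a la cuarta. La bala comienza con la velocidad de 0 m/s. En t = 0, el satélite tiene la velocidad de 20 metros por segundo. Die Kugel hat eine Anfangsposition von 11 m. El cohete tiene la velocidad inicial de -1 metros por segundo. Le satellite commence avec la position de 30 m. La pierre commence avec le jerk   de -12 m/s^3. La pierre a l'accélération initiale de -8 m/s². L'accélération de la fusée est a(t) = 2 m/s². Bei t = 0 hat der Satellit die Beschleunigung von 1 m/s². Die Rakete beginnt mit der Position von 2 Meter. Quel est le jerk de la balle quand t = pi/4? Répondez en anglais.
Starting from acceleration a(t) = -128·cos(4·t), we take 1 derivative. Taking d/dt of a(t), we find j(t) = 512·sin(4·t). We have jerk j(t) = 512·sin(4·t). Substituting t = pi/4: j(pi/4) = 0.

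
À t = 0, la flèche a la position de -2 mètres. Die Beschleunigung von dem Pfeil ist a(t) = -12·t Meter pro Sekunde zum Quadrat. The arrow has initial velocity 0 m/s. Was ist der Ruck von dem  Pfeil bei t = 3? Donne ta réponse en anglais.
To solve this, we need to take 1 derivative of our acceleration equation a(t) = -12·t. The derivative of acceleration gives jerk: j(t) = -12. We have jerk j(t) = -12. Substituting t = 3: j(3) = -12.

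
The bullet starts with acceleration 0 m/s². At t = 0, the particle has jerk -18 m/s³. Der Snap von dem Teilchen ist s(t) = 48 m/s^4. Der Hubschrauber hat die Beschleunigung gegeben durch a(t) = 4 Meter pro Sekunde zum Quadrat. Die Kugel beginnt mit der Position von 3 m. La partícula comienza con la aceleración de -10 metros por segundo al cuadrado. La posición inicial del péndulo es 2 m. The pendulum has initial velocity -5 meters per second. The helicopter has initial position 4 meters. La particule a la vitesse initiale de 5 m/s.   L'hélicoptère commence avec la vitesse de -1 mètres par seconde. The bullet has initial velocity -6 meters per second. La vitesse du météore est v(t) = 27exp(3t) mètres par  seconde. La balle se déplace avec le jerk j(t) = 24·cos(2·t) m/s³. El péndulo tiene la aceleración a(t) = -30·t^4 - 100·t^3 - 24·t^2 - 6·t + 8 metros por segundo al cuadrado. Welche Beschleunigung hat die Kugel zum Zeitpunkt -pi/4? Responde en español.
Partiendo de la sacudida j(t) = 24·cos(2·t), tomamos 1 integral. La integral de la sacudida, con a(0) = 0, da la aceleración: a(t) = 12·sin(2·t). Usando a(t) = 12·sin(2·t) y sustituyendo t = -pi/4, encontramos a = -12.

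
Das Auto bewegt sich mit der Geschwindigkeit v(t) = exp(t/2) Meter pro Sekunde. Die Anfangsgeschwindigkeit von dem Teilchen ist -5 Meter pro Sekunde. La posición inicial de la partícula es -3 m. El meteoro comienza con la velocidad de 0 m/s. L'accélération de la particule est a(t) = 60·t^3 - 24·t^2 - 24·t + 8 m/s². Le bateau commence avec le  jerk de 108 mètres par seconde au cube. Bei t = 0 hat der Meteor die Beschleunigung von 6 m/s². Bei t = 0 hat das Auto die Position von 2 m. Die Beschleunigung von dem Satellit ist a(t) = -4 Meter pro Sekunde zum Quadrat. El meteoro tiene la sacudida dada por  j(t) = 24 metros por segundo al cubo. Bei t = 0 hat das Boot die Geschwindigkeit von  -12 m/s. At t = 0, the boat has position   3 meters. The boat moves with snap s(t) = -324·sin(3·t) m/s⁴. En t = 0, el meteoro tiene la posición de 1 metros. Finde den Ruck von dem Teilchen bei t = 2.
Um dies zu lösen, müssen wir 1 Ableitung unserer Gleichung für die Beschleunigung a(t) = 60·t^3 - 24·t^2 - 24·t + 8 nehmen. Durch Ableiten von der Beschleunigung erhalten wir den Ruck: j(t) = 180·t^2 - 48·t - 24. Mit j(t) = 180·t^2 - 48·t - 24 und Einsetzen von t = 2, finden wir j = 600.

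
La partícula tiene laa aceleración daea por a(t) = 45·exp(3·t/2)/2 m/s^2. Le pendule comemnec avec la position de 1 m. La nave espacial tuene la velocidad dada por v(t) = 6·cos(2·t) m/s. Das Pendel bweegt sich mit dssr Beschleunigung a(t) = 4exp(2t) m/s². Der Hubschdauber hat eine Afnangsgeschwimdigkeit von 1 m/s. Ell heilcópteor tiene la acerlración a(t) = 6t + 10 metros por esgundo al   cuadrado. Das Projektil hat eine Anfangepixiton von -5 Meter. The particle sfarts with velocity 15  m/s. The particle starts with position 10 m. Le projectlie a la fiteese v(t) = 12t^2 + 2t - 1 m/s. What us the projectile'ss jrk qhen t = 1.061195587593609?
We must differentiate our velocity equation v(t) = 12·t^2 + 2·t - 1 2 times. Differentiating velocity, we get acceleration: a(t) = 24·t + 2. Taking d/dt of a(t), we find j(t) = 24. We have jerk j(t) = 24. Substituting t = 1.061195587593609: j(1.061195587593609) = 24.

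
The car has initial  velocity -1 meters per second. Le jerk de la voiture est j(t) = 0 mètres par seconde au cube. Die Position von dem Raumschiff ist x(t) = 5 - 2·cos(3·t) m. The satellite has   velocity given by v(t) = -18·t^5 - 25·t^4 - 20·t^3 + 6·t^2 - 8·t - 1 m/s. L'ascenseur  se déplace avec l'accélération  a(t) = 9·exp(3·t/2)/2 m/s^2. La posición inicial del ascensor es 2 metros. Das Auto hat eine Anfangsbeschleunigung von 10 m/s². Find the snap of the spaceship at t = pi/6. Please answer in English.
We must differentiate our position equation x(t) = 5 - 2·cos(3·t) 4 times. Differentiating position, we get velocity: v(t) = 6·sin(3·t). The derivative of velocity gives acceleration: a(t) = 18·cos(3·t). Taking d/dt of a(t), we find j(t) = -54·sin(3·t). Differentiating jerk, we get snap: s(t) = -162·cos(3·t). Using s(t) = -162·cos(3·t) and substituting t = pi/6, we find s = 0.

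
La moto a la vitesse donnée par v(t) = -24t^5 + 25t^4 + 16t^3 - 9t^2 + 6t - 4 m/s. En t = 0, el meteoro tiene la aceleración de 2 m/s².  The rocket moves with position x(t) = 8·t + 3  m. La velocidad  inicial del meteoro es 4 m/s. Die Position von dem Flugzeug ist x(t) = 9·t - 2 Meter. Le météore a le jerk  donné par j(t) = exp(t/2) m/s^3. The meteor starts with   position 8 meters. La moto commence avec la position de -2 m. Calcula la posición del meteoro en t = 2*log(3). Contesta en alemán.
Um dies zu lösen, müssen wir 3 Integrale unserer Gleichung für den Ruck j(t) = exp(t/2) finden. Mit ∫j(t)dt und Anwendung von a(0) = 2, finden wir a(t) = 2·exp(t/2). Mit ∫a(t)dt und Anwendung von v(0) = 4, finden wir v(t) = 4·exp(t/2). Mit ∫v(t)dt und Anwendung von x(0) = 8, finden wir x(t) = 8·exp(t/2). Wir haben die Position x(t) = 8·exp(t/2). Durch Einsetzen von t = 2*log(3): x(2*log(3)) = 24.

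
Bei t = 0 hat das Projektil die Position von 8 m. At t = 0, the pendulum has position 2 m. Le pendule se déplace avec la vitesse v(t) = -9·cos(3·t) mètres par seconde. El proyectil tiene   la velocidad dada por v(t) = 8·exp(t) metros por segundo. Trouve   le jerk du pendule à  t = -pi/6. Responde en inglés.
To solve this, we need to take 2 derivatives of our velocity equation v(t) = -9·cos(3·t). Taking d/dt of v(t), we find a(t) = 27·sin(3·t). The derivative of acceleration gives jerk: j(t) = 81·cos(3·t). Using j(t) = 81·cos(3·t) and substituting t = -pi/6, we find j = 0.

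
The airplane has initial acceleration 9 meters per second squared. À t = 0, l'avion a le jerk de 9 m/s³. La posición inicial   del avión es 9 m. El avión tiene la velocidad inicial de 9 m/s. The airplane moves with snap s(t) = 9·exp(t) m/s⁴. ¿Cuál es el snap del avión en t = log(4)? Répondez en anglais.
We have snap s(t) = 9·exp(t). Substituting t = log(4): s(log(4)) = 36.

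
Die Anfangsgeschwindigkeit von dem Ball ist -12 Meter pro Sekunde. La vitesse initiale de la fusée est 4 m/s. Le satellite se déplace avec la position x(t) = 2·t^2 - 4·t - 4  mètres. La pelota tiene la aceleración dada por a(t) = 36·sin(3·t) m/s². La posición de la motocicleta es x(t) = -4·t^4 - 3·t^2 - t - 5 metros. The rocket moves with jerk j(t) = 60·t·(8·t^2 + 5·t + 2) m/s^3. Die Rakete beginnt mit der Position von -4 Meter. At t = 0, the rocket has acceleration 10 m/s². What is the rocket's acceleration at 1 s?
We need to integrate our jerk equation j(t) = 60·t·(8·t^2 + 5·t + 2) 1 time. Integrating jerk and using the initial condition a(0) = 10, we get a(t) = 120·t^4 + 100·t^3 + 60·t^2 + 10. From the given acceleration equation a(t) = 120·t^4 + 100·t^3 + 60·t^2 + 10, we substitute t = 1 to get a = 290.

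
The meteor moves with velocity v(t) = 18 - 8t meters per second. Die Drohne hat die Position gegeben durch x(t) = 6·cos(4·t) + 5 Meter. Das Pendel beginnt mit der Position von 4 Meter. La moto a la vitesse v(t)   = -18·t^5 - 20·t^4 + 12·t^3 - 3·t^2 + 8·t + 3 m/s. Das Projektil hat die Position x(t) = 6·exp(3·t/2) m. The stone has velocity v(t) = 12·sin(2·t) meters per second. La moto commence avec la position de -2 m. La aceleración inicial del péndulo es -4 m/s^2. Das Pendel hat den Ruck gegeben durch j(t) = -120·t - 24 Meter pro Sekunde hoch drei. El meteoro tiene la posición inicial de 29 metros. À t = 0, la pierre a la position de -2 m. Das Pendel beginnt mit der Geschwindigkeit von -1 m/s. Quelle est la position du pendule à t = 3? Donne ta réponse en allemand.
Wir müssen unsere Gleichung für den Ruck j(t) = -120·t - 24 3-mal integrieren. Die Stammfunktion von dem Ruck, mit a(0) = -4, ergibt die Beschleunigung: a(t) = -60·t^2 - 24·t - 4. Das Integral von der Beschleunigung, mit v(0) = -1, ergibt die Geschwindigkeit: v(t) = -20·t^3 - 12·t^2 - 4·t - 1. Die Stammfunktion von der Geschwindigkeit ist die Position. Mit x(0) = 4 erhalten wir x(t) = -5·t^4 - 4·t^3 - 2·t^2 - t + 4. Wir haben die Position x(t) = -5·t^4 - 4·t^3 - 2·t^2 - t + 4. Durch Einsetzen von t = 3: x(3) = -530.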